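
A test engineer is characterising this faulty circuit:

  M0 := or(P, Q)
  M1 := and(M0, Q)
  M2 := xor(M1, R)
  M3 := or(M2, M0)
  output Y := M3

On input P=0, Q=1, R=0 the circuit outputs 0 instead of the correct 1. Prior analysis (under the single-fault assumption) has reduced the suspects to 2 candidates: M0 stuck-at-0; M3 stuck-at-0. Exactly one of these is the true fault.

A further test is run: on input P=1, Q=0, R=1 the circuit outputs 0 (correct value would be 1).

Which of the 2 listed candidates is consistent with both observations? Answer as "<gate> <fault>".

Evaluate each candidate on input P=1, Q=0, R=1:
  M0 stuck-at-0: M0=0 [stuck-at-0], M1=0, M2=1, M3=1 → 1 — eliminated
  M3 stuck-at-0: M0=1, M1=0, M2=1, M3=0 [stuck-at-0] → 0 — matches
Only M3 stuck-at-0 reproduces the observed 0.

M3 stuck-at-0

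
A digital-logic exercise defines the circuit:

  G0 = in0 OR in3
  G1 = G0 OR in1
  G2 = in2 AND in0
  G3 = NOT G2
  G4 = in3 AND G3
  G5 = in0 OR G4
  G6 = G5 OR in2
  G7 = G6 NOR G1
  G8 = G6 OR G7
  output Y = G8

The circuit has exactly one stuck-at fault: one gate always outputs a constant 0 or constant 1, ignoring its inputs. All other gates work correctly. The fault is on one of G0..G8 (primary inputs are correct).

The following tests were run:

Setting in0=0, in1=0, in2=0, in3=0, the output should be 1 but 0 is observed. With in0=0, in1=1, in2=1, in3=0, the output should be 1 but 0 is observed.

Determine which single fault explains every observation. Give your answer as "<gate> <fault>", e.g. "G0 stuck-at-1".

G8 stuck-at-0

Fault-free values for test 1 (in0=0, in1=0, in2=0, in3=0): G0=0, G1=0, G2=0, G3=1, G4=0, G5=0, G6=0, G7=1, G8=1, giving Y=1. Observed 0.
Test 1: faults giving observed 0 are {G0 stuck-at-1, G1 stuck-at-1, G7 stuck-at-0, G8 stuck-at-0}.
Test 2 (in0=0, in1=1, in2=1, in3=0): fault-free G0=0, G1=1, G2=0, G3=1, G4=0, G5=0, G6=1, G7=0, G8=1 → 1; observed 0. Eliminates G0 stuck-at-1, G1 stuck-at-1, G7 stuck-at-0.
Only G8 stuck-at-0 is consistent with every test.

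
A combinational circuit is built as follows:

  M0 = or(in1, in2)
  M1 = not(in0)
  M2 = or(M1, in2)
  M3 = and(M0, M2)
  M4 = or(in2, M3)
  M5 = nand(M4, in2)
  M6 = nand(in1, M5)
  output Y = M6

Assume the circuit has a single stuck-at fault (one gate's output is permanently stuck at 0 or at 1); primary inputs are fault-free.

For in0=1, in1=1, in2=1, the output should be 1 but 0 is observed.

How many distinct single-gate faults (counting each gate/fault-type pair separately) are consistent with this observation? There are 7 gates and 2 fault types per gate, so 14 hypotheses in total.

3

Fault-free: M0=1, M1=0, M2=1, M3=1, M4=1, M5=0, M6=1 → 1. Observed 0.
  M0 stuck-at-0: output 1 ✗
  M0 stuck-at-1: output 1 ✗
  M1 stuck-at-0: output 1 ✗
  M1 stuck-at-1: output 1 ✗
  M2 stuck-at-0: output 1 ✗
  M2 stuck-at-1: output 1 ✗
  M3 stuck-at-0: output 1 ✗
  M3 stuck-at-1: output 1 ✗
  M4 stuck-at-0: output 0 ✓
  M4 stuck-at-1: output 1 ✗
  M5 stuck-at-0: output 1 ✗
  M5 stuck-at-1: output 0 ✓
  M6 stuck-at-0: output 0 ✓
  M6 stuck-at-1: output 1 ✗
Consistent faults: {M4 stuck-at-0, M5 stuck-at-1, M6 stuck-at-0} — 3 in all.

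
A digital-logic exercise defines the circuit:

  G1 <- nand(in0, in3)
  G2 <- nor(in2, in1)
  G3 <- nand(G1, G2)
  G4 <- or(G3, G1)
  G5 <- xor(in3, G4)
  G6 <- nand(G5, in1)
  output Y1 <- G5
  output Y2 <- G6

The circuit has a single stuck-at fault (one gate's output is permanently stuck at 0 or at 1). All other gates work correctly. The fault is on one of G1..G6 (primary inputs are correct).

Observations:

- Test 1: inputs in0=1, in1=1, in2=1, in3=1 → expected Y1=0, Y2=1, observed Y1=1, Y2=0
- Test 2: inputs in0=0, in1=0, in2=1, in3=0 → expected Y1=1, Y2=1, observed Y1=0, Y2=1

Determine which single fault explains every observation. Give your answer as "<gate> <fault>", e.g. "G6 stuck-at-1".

G4 stuck-at-0

Fault-free values for test 1 (in0=1, in1=1, in2=1, in3=1): G1=0, G2=0, G3=1, G4=1, G5=0, G6=1, giving Y1=0, Y2=1. Observed Y1=1, Y2=0.
Test 1: faults giving observed Y1=1, Y2=0 are {G3 stuck-at-0, G4 stuck-at-0, G5 stuck-at-1}.
Test 2 (in0=0, in1=0, in2=1, in3=0): fault-free G1=1, G2=0, G3=1, G4=1, G5=1, G6=1 → Y1=1, Y2=1; observed Y1=0, Y2=1. Eliminates G3 stuck-at-0, G5 stuck-at-1.
Only G4 stuck-at-0 is consistent with every test.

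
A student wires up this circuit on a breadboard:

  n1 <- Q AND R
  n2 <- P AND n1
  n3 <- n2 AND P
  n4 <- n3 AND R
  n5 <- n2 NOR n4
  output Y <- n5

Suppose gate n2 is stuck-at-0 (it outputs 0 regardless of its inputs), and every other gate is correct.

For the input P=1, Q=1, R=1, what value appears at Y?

1

Propagate with n2 forced: n1=1, n2=0 [stuck-at-0], n3=0, n4=0, n5=1.
So Y = 1. (Without the fault it would be 0.)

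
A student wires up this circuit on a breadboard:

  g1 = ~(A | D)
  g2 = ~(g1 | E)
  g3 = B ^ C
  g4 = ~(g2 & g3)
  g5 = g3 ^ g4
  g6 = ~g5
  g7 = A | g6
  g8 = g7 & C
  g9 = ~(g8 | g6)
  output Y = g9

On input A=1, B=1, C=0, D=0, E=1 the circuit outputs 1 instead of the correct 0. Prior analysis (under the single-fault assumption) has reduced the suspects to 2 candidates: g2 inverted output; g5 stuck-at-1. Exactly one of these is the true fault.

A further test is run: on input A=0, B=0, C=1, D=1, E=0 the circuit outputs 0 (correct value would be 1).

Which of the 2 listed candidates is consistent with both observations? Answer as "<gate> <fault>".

g2 inverted output

Evaluate each candidate on input A=0, B=0, C=1, D=1, E=0:
  g2 inverted output: g1=0, g2=0 [inverted output], g3=1, g4=1, g5=0, g6=1, g7=1, g8=1, g9=0 → 0 — matches
  g5 stuck-at-1: g1=0, g2=1, g3=1, g4=0, g5=1 [stuck-at-1], g6=0, g7=0, g8=0, g9=1 → 1 — eliminated
Only g2 inverted output reproduces the observed 0.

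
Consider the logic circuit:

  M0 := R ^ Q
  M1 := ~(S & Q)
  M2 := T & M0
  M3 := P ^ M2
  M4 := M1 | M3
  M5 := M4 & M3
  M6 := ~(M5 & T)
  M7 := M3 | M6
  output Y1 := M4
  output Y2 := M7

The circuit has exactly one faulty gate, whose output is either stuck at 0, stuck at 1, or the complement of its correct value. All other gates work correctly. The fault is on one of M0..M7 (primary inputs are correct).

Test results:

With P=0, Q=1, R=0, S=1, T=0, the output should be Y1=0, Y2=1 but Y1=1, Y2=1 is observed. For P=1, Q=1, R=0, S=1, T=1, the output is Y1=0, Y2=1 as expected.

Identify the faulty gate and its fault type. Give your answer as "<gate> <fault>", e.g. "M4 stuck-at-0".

M2 stuck-at-1

Fault-free values for test 1 (P=0, Q=1, R=0, S=1, T=0): M0=1, M1=0, M2=0, M3=0, M4=0, M5=0, M6=1, M7=1, giving Y1=0, Y2=1. Observed Y1=1, Y2=1.
Test 1: faults giving observed Y1=1, Y2=1 are {M1 stuck-at-1, M1 inverted output, M2 stuck-at-1, M2 inverted output, M3 stuck-at-1, M3 inverted output, M4 stuck-at-1, M4 inverted output}.
Test 2 (P=1, Q=1, R=0, S=1, T=1): fault-free M0=1, M1=0, M2=1, M3=0, M4=0, M5=0, M6=1, M7=1 → Y1=0, Y2=1; observed Y1=0, Y2=1. Eliminates M1 stuck-at-1, M1 inverted output, M2 inverted output, M3 stuck-at-1, M3 inverted output, M4 stuck-at-1, M4 inverted output.
Only M2 stuck-at-1 is consistent with every test.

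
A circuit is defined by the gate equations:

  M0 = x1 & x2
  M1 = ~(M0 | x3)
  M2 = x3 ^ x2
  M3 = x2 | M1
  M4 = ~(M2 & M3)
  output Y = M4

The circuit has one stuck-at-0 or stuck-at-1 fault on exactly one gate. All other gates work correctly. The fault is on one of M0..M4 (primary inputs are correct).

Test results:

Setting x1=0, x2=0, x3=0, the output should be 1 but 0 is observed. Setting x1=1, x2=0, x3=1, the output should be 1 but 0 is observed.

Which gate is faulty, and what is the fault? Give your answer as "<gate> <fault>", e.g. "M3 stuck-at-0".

Fault-free values for test 1 (x1=0, x2=0, x3=0): M0=0, M1=1, M2=0, M3=1, M4=1, giving Y=1. Observed 0.
Test 1: faults giving observed 0 are {M2 stuck-at-1, M4 stuck-at-0}.
Test 2 (x1=1, x2=0, x3=1): fault-free M0=0, M1=0, M2=1, M3=0, M4=1 → 1; observed 0. Eliminates M2 stuck-at-1.
Only M4 stuck-at-0 is consistent with every test.

M4 stuck-at-0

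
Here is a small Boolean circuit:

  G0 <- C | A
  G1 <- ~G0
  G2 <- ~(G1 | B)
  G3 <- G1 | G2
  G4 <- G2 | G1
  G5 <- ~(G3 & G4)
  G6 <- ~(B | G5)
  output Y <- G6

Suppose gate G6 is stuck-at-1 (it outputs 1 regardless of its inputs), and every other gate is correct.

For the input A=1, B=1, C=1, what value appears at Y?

Propagate with G6 forced: G0=1, G1=0, G2=0, G3=0, G4=0, G5=1, G6=1 [stuck-at-1].
So Y = 1. (Without the fault it would be 0.)

1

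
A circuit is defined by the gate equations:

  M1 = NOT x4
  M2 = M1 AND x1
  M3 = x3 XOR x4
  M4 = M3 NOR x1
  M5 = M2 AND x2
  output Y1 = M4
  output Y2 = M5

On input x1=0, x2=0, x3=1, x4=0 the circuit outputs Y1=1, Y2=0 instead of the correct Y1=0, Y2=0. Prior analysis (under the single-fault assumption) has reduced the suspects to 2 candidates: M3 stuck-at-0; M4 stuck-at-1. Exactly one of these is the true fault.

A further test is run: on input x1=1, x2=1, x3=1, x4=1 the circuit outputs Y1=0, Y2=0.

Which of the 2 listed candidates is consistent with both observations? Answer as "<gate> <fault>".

M3 stuck-at-0

Evaluate each candidate on input x1=1, x2=1, x3=1, x4=1:
  M3 stuck-at-0: M1=0, M2=0, M3=0 [stuck-at-0], M4=0, M5=0 → Y1=0, Y2=0 — matches
  M4 stuck-at-1: M1=0, M2=0, M3=0, M4=1 [stuck-at-1], M5=0 → Y1=1, Y2=0 — eliminated
Only M3 stuck-at-0 reproduces the observed Y1=0, Y2=0.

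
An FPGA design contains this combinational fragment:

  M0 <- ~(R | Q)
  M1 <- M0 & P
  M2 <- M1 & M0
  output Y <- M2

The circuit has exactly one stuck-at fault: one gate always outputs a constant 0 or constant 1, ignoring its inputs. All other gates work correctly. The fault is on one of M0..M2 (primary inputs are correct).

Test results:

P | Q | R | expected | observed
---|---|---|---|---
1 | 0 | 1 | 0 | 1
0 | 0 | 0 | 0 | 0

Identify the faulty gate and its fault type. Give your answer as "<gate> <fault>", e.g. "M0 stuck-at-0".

Fault-free values for test 1 (P=1, Q=0, R=1): M0=0, M1=0, M2=0, giving Y=0. Observed 1.
Test 1: faults giving observed 1 are {M0 stuck-at-1, M2 stuck-at-1}.
Test 2 (P=0, Q=0, R=0): fault-free M0=1, M1=0, M2=0 → 0; observed 0. Eliminates M2 stuck-at-1.
Only M0 stuck-at-1 is consistent with every test.

M0 stuck-at-1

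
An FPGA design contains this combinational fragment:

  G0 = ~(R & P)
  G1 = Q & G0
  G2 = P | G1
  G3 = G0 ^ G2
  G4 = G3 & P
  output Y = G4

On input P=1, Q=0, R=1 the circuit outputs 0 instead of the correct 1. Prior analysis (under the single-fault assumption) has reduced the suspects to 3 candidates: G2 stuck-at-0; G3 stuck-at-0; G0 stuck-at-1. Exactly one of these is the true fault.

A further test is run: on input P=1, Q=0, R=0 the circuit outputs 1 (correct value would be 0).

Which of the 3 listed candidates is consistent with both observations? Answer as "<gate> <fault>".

G2 stuck-at-0

Evaluate each candidate on input P=1, Q=0, R=0:
  G2 stuck-at-0: G0=1, G1=0, G2=0 [stuck-at-0], G3=1, G4=1 → 1 — matches
  G3 stuck-at-0: G0=1, G1=0, G2=1, G3=0 [stuck-at-0], G4=0 → 0 — eliminated
  G0 stuck-at-1: G0=1 [stuck-at-1], G1=0, G2=1, G3=0, G4=0 → 0 — eliminated
Only G2 stuck-at-0 reproduces the observed 1.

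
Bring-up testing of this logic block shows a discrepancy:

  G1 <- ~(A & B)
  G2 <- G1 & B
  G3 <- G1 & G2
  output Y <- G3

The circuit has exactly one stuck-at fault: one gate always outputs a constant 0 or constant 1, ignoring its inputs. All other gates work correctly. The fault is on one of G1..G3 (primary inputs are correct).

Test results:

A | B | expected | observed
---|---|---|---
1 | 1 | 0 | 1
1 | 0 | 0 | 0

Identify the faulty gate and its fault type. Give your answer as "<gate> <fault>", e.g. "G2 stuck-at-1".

Fault-free values for test 1 (A=1, B=1): G1=0, G2=0, G3=0, giving Y=0. Observed 1.
Test 1: faults giving observed 1 are {G1 stuck-at-1, G3 stuck-at-1}.
Test 2 (A=1, B=0): fault-free G1=1, G2=0, G3=0 → 0; observed 0. Eliminates G3 stuck-at-1.
Only G1 stuck-at-1 is consistent with every test.

G1 stuck-at-1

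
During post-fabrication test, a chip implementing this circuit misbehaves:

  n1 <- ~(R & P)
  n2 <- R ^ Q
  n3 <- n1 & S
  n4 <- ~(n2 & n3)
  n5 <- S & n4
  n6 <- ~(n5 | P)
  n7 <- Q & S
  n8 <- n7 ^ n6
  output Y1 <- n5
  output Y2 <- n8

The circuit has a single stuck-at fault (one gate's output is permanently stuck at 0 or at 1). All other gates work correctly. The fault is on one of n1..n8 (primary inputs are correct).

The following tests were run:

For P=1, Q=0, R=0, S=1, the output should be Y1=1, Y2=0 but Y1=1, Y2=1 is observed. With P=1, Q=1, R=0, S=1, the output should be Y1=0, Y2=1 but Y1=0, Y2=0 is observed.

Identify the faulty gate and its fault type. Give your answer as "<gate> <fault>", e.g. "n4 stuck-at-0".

n6 stuck-at-1

Fault-free values for test 1 (P=1, Q=0, R=0, S=1): n1=1, n2=0, n3=1, n4=1, n5=1, n6=0, n7=0, n8=0, giving Y1=1, Y2=0. Observed Y1=1, Y2=1.
Test 1: faults giving observed Y1=1, Y2=1 are {n6 stuck-at-1, n7 stuck-at-1, n8 stuck-at-1}.
Test 2 (P=1, Q=1, R=0, S=1): fault-free n1=1, n2=1, n3=1, n4=0, n5=0, n6=0, n7=1, n8=1 → Y1=0, Y2=1; observed Y1=0, Y2=0. Eliminates n7 stuck-at-1, n8 stuck-at-1.
Only n6 stuck-at-1 is consistent with every test.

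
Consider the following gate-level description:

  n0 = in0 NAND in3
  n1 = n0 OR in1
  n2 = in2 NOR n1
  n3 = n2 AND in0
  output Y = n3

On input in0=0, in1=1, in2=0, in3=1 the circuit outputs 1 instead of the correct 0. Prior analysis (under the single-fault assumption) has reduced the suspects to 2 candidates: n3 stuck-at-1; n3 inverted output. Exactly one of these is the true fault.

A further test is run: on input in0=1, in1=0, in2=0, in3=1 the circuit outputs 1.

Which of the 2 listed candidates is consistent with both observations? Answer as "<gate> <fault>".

Evaluate each candidate on input in0=1, in1=0, in2=0, in3=1:
  n3 stuck-at-1: n0=0, n1=0, n2=1, n3=1 [stuck-at-1] → 1 — matches
  n3 inverted output: n0=0, n1=0, n2=1, n3=0 [inverted output] → 0 — eliminated
Only n3 stuck-at-1 reproduces the observed 1.

n3 stuck-at-1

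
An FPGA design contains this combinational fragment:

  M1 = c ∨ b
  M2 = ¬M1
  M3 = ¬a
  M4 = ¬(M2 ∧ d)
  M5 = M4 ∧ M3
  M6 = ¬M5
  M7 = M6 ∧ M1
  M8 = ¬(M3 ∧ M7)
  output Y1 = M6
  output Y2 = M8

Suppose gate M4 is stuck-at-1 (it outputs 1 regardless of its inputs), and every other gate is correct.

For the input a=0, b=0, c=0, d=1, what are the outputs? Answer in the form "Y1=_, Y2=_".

Propagate with M4 forced: M1=0, M2=1, M3=1, M4=1 [stuck-at-1], M5=1, M6=0, M7=0, M8=1.
So the outputs are Y1=0, Y2=1. (Without the fault they would be Y1=1, Y2=1.)

Y1=0, Y2=1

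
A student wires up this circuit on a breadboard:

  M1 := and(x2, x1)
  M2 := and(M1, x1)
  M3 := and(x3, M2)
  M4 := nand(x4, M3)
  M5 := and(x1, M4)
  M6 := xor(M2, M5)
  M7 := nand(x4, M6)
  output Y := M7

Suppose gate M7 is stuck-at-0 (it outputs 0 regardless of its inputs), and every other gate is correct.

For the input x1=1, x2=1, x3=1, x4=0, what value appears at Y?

Propagate with M7 forced: M1=1, M2=1, M3=1, M4=1, M5=1, M6=0, M7=0 [stuck-at-0].
So Y = 0. (Without the fault it would be 1.)

0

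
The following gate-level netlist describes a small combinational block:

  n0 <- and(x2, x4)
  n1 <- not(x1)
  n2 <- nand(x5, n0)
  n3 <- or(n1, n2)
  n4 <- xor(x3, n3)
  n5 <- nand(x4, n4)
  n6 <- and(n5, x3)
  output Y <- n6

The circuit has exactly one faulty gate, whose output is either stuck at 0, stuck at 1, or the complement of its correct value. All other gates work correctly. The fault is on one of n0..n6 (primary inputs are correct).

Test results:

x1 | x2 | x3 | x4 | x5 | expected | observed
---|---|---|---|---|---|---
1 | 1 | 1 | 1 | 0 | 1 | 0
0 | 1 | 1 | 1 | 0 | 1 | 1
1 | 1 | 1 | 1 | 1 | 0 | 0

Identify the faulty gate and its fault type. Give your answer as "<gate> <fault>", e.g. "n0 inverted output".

n2 stuck-at-0

Fault-free values for test 1 (x1=1, x2=1, x3=1, x4=1, x5=0): n0=1, n1=0, n2=1, n3=1, n4=0, n5=1, n6=1, giving Y=1. Observed 0.
Test 1: faults giving observed 0 are {n2 stuck-at-0, n2 inverted output, n3 stuck-at-0, n3 inverted output, n4 stuck-at-1, n4 inverted output, n5 stuck-at-0, n5 inverted output, n6 stuck-at-0, n6 inverted output}.
Test 2 (x1=0, x2=1, x3=1, x4=1, x5=0): fault-free n0=1, n1=1, n2=1, n3=1, n4=0, n5=1, n6=1 → 1; observed 1. Eliminates n3 stuck-at-0, n3 inverted output, n4 stuck-at-1, n4 inverted output, n5 stuck-at-0, n5 inverted output, n6 stuck-at-0, n6 inverted output.
Test 3 (x1=1, x2=1, x3=1, x4=1, x5=1): fault-free n0=1, n1=0, n2=0, n3=0, n4=1, n5=0, n6=0 → 0; observed 0. Eliminates n2 inverted output.
Only n2 stuck-at-0 is consistent with every test.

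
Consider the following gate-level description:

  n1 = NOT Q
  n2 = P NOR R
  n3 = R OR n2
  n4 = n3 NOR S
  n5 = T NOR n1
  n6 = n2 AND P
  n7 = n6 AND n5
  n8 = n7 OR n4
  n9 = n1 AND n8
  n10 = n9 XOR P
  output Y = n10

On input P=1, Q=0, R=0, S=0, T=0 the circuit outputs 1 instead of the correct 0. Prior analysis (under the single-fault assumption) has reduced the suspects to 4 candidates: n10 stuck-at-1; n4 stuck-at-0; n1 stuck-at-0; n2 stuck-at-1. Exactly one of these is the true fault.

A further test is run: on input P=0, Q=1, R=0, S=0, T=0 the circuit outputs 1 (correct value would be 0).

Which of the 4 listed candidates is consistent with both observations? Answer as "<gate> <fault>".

Evaluate each candidate on input P=0, Q=1, R=0, S=0, T=0:
  n10 stuck-at-1: n1=0, n2=1, n3=1, n4=0, n5=1, n6=0, n7=0, n8=0, n9=0, n10=1 [stuck-at-1] → 1 — matches
  n4 stuck-at-0: n1=0, n2=1, n3=1, n4=0 [stuck-at-0], n5=1, n6=0, n7=0, n8=0, n9=0, n10=0 → 0 — eliminated
  n1 stuck-at-0: n1=0 [stuck-at-0], n2=1, n3=1, n4=0, n5=1, n6=0, n7=0, n8=0, n9=0, n10=0 → 0 — eliminated
  n2 stuck-at-1: n1=0, n2=1 [stuck-at-1], n3=1, n4=0, n5=1, n6=0, n7=0, n8=0, n9=0, n10=0 → 0 — eliminated
Only n10 stuck-at-1 reproduces the observed 1.

n10 stuck-at-1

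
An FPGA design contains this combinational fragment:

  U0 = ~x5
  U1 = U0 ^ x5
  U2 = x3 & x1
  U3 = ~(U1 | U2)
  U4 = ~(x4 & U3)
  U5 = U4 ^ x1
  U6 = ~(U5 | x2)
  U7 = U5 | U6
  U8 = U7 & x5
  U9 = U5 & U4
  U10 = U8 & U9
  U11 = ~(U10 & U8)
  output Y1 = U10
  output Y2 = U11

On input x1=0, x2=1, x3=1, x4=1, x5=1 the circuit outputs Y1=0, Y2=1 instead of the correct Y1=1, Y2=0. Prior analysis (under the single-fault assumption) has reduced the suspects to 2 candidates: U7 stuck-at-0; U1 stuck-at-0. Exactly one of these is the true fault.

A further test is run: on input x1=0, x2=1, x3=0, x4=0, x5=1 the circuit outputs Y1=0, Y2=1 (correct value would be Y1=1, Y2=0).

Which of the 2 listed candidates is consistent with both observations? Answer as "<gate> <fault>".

Evaluate each candidate on input x1=0, x2=1, x3=0, x4=0, x5=1:
  U7 stuck-at-0: U0=0, U1=1, U2=0, U3=0, U4=1, U5=1, U6=0, U7=0 [stuck-at-0], U8=0, U9=1, U10=0, U11=1 → Y1=0, Y2=1 — matches
  U1 stuck-at-0: U0=0, U1=0 [stuck-at-0], U2=0, U3=1, U4=1, U5=1, U6=0, U7=1, U8=1, U9=1, U10=1, U11=0 → Y1=1, Y2=0 — eliminated
Only U7 stuck-at-0 reproduces the observed Y1=0, Y2=1.

U7 stuck-at-0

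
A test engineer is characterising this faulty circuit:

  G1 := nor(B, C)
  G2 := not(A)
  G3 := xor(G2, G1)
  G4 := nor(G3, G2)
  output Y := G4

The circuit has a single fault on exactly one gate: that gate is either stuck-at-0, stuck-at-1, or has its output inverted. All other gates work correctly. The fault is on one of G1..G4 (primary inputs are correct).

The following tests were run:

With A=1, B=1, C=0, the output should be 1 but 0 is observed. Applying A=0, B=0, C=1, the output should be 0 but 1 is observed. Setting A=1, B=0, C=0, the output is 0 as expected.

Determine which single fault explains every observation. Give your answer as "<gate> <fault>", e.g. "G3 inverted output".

G2 inverted output

Fault-free values for test 1 (A=1, B=1, C=0): G1=0, G2=0, G3=0, G4=1, giving Y=1. Observed 0.
Test 1: faults giving observed 0 are {G1 stuck-at-1, G1 inverted output, G2 stuck-at-1, G2 inverted output, G3 stuck-at-1, G3 inverted output, G4 stuck-at-0, G4 inverted output}.
Test 2 (A=0, B=0, C=1): fault-free G1=0, G2=1, G3=1, G4=0 → 0; observed 1. Eliminates G1 stuck-at-1, G1 inverted output, G2 stuck-at-1, G3 stuck-at-1, G3 inverted output, G4 stuck-at-0.
Test 3 (A=1, B=0, C=0): fault-free G1=1, G2=0, G3=1, G4=0 → 0; observed 0. Eliminates G4 inverted output.
Only G2 inverted output is consistent with every test.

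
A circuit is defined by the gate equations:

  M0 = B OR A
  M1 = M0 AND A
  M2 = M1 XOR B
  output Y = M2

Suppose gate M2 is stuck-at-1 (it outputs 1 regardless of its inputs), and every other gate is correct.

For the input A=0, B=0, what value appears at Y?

Propagate with M2 forced: M0=0, M1=0, M2=1 [stuck-at-1].
So Y = 1. (Without the fault it would be 0.)

1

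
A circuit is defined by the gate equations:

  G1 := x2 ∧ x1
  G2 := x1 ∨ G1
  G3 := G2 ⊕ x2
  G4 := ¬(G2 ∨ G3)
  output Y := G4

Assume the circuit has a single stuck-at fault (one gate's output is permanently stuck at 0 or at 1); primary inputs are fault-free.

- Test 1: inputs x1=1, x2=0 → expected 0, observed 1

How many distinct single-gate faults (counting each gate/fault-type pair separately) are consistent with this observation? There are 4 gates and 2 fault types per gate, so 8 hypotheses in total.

2

Fault-free: G1=0, G2=1, G3=1, G4=0 → 0. Observed 1.
  G1 stuck-at-0: output 0 ✗
  G1 stuck-at-1: output 0 ✗
  G2 stuck-at-0: output 1 ✓
  G2 stuck-at-1: output 0 ✗
  G3 stuck-at-0: output 0 ✗
  G3 stuck-at-1: output 0 ✗
  G4 stuck-at-0: output 0 ✗
  G4 stuck-at-1: output 1 ✓
Consistent faults: {G2 stuck-at-0, G4 stuck-at-1} — 2 in all.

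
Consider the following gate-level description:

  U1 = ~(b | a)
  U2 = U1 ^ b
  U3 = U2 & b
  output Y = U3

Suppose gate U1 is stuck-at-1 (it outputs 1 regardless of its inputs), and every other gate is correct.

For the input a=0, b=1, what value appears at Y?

Propagate with U1 forced: U1=1 [stuck-at-1], U2=0, U3=0.
So Y = 0. (Without the fault it would be 1.)

0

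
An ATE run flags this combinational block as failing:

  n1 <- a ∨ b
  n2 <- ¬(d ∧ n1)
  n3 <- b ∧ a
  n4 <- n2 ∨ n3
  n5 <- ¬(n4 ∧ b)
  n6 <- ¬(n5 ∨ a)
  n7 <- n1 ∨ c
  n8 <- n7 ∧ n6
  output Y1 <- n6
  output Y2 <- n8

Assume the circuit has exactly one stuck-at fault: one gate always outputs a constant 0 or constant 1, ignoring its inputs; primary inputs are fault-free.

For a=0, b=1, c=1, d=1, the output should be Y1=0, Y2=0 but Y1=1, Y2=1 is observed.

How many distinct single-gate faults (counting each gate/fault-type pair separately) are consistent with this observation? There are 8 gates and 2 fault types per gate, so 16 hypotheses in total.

6

Fault-free: n1=1, n2=0, n3=0, n4=0, n5=1, n6=0, n7=1, n8=0 → Y1=0, Y2=0. Observed Y1=1, Y2=1.
  n1: stuck-at-0 ✓; others ✗
  n2: stuck-at-1 ✓; others ✗
  n3: stuck-at-1 ✓; others ✗
  n4: stuck-at-1 ✓; others ✗
  n5: stuck-at-0 ✓; others ✗
  n6: stuck-at-1 ✓; others ✗
  n7: none of the 2 fault types match ✗
  n8: none of the 2 fault types match ✗
Consistent faults: {n1 stuck-at-0, n2 stuck-at-1, n3 stuck-at-1, n4 stuck-at-1, n5 stuck-at-0, n6 stuck-at-1} — 6 in all.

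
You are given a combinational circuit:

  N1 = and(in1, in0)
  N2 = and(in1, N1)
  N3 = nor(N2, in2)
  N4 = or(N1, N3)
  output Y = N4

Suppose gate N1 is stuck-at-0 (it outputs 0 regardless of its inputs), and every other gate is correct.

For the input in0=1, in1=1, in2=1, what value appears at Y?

Propagate with N1 forced: N1=0 [stuck-at-0], N2=0, N3=0, N4=0.
So Y = 0. (Without the fault it would be 1.)

0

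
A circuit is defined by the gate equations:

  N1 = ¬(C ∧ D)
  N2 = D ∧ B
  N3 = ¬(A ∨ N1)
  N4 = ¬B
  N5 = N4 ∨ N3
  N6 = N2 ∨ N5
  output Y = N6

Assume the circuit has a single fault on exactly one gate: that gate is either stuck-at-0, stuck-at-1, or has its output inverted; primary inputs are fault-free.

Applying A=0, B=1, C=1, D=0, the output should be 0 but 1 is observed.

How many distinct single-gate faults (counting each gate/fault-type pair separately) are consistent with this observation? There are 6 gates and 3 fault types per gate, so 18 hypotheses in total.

Fault-free: N1=1, N2=0, N3=0, N4=0, N5=0, N6=0 → 0. Observed 1.
  N1: stuck-at-0, inverted output ✓; others ✗
  N2: stuck-at-1, inverted output ✓; others ✗
  N3: stuck-at-1, inverted output ✓; others ✗
  N4: stuck-at-1, inverted output ✓; others ✗
  N5: stuck-at-1, inverted output ✓; others ✗
  N6: stuck-at-1, inverted output ✓; others ✗
Consistent faults: {N1 stuck-at-0, N1 inverted output, N2 stuck-at-1, N2 inverted output, N3 stuck-at-1, N3 inverted output, N4 stuck-at-1, N4 inverted output, N5 stuck-at-1, N5 inverted output, N6 stuck-at-1, N6 inverted output} — 12 in all.

12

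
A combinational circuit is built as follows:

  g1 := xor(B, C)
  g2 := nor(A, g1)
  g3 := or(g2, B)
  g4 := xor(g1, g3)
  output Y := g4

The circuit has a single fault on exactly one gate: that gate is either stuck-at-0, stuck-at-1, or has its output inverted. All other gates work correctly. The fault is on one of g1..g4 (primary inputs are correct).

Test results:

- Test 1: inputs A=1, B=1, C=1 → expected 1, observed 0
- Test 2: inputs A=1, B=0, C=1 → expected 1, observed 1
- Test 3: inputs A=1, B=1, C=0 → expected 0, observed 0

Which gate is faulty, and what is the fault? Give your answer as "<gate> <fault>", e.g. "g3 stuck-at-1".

Fault-free values for test 1 (A=1, B=1, C=1): g1=0, g2=0, g3=1, g4=1, giving Y=1. Observed 0.
Test 1: faults giving observed 0 are {g1 stuck-at-1, g1 inverted output, g3 stuck-at-0, g3 inverted output, g4 stuck-at-0, g4 inverted output}.
Test 2 (A=1, B=0, C=1): fault-free g1=1, g2=0, g3=0, g4=1 → 1; observed 1. Eliminates g1 inverted output, g3 inverted output, g4 stuck-at-0, g4 inverted output.
Test 3 (A=1, B=1, C=0): fault-free g1=1, g2=0, g3=1, g4=0 → 0; observed 0. Eliminates g3 stuck-at-0.
Only g1 stuck-at-1 is consistent with every test.

g1 stuck-at-1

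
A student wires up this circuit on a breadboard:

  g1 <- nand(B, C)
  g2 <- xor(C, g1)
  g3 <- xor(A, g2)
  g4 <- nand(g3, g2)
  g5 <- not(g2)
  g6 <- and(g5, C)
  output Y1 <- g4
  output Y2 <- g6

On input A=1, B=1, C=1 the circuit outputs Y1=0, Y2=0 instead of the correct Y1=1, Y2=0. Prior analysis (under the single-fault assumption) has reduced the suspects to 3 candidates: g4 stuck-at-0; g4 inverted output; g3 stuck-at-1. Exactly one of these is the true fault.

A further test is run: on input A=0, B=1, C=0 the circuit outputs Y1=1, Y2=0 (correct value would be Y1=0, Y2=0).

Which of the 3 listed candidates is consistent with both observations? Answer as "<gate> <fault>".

g4 inverted output

Evaluate each candidate on input A=0, B=1, C=0:
  g4 stuck-at-0: g1=1, g2=1, g3=1, g4=0 [stuck-at-0], g5=0, g6=0 → Y1=0, Y2=0 — eliminated
  g4 inverted output: g1=1, g2=1, g3=1, g4=1 [inverted output], g5=0, g6=0 → Y1=1, Y2=0 — matches
  g3 stuck-at-1: g1=1, g2=1, g3=1 [stuck-at-1], g4=0, g5=0, g6=0 → Y1=0, Y2=0 — eliminated
Only g4 inverted output reproduces the observed Y1=1, Y2=0.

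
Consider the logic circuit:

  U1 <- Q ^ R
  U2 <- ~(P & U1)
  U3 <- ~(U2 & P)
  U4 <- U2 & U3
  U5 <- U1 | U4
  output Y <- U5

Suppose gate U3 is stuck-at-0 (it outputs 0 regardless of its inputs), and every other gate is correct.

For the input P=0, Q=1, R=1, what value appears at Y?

0

Propagate with U3 forced: U1=0, U2=1, U3=0 [stuck-at-0], U4=0, U5=0.
So Y = 0. (Without the fault it would be 1.)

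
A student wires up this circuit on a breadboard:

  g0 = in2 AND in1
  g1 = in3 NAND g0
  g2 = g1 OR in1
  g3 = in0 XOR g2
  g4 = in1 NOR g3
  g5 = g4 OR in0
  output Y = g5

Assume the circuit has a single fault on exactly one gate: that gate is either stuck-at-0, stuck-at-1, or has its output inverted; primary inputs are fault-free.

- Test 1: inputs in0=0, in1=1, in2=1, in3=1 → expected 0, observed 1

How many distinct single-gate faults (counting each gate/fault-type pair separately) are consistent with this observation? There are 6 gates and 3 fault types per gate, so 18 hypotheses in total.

4

Fault-free: g0=1, g1=0, g2=1, g3=1, g4=0, g5=0 → 0. Observed 1.
  g0: none of the 3 fault types match ✗
  g1: none of the 3 fault types match ✗
  g2: none of the 3 fault types match ✗
  g3: none of the 3 fault types match ✗
  g4: stuck-at-1, inverted output ✓; others ✗
  g5: stuck-at-1, inverted output ✓; others ✗
Consistent faults: {g4 stuck-at-1, g4 inverted output, g5 stuck-at-1, g5 inverted output} — 4 in all.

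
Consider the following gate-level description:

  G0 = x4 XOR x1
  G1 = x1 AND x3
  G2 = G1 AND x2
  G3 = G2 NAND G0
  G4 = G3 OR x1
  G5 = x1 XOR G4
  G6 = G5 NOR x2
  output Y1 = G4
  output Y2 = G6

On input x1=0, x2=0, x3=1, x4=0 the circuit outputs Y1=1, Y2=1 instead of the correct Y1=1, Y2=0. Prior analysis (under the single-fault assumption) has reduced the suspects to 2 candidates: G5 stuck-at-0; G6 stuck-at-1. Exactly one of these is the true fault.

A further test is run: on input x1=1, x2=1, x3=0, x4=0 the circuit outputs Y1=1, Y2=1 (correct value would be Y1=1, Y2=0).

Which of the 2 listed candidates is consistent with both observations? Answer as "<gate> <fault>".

Evaluate each candidate on input x1=1, x2=1, x3=0, x4=0:
  G5 stuck-at-0: G0=1, G1=0, G2=0, G3=1, G4=1, G5=0 [stuck-at-0], G6=0 → Y1=1, Y2=0 — eliminated
  G6 stuck-at-1: G0=1, G1=0, G2=0, G3=1, G4=1, G5=0, G6=1 [stuck-at-1] → Y1=1, Y2=1 — matches
Only G6 stuck-at-1 reproduces the observed Y1=1, Y2=1.

G6 stuck-at-1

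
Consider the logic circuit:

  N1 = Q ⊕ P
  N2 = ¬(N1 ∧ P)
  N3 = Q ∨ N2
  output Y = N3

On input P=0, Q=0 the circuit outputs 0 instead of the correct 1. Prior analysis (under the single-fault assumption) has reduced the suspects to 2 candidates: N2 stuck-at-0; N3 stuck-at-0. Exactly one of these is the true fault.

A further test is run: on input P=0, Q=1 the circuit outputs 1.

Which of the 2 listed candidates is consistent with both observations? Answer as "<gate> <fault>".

Evaluate each candidate on input P=0, Q=1:
  N2 stuck-at-0: N1=1, N2=0 [stuck-at-0], N3=1 → 1 — matches
  N3 stuck-at-0: N1=1, N2=1, N3=0 [stuck-at-0] → 0 — eliminated
Only N2 stuck-at-0 reproduces the observed 1.

N2 stuck-at-0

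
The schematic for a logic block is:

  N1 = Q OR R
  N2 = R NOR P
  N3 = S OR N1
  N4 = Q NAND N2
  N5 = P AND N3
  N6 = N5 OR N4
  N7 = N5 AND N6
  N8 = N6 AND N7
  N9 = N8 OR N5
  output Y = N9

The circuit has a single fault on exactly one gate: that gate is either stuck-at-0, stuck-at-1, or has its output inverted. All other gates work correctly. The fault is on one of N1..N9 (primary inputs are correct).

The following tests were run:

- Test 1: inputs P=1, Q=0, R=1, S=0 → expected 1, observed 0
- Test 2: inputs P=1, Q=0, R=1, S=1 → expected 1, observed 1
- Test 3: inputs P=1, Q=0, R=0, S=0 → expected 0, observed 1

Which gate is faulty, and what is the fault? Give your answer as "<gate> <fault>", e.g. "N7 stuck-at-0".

N1 inverted output

Fault-free values for test 1 (P=1, Q=0, R=1, S=0): N1=1, N2=0, N3=1, N4=1, N5=1, N6=1, N7=1, N8=1, N9=1, giving Y=1. Observed 0.
Test 1: faults giving observed 0 are {N1 stuck-at-0, N1 inverted output, N3 stuck-at-0, N3 inverted output, N5 stuck-at-0, N5 inverted output, N9 stuck-at-0, N9 inverted output}.
Test 2 (P=1, Q=0, R=1, S=1): fault-free N1=1, N2=0, N3=1, N4=1, N5=1, N6=1, N7=1, N8=1, N9=1 → 1; observed 1. Eliminates N3 stuck-at-0, N3 inverted output, N5 stuck-at-0, N5 inverted output, N9 stuck-at-0, N9 inverted output.
Test 3 (P=1, Q=0, R=0, S=0): fault-free N1=0, N2=0, N3=0, N4=1, N5=0, N6=1, N7=0, N8=0, N9=0 → 0; observed 1. Eliminates N1 stuck-at-0.
Only N1 inverted output is consistent with every test.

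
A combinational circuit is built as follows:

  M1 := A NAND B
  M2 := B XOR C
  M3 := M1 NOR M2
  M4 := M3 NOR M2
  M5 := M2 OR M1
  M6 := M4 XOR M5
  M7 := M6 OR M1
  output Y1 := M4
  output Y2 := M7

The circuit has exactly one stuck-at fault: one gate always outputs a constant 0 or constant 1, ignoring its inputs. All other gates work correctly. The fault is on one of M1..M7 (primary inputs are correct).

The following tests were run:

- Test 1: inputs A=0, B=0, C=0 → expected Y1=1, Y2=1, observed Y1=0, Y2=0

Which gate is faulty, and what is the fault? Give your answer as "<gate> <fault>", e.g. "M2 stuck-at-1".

Fault-free values for test 1 (A=0, B=0, C=0): M1=1, M2=0, M3=0, M4=1, M5=1, M6=0, M7=1, giving Y1=1, Y2=1. Observed Y1=0, Y2=0.
Test 1: faults giving observed Y1=0, Y2=0 are {M1 stuck-at-0}.
Only M1 stuck-at-0 is consistent with every test.

M1 stuck-at-0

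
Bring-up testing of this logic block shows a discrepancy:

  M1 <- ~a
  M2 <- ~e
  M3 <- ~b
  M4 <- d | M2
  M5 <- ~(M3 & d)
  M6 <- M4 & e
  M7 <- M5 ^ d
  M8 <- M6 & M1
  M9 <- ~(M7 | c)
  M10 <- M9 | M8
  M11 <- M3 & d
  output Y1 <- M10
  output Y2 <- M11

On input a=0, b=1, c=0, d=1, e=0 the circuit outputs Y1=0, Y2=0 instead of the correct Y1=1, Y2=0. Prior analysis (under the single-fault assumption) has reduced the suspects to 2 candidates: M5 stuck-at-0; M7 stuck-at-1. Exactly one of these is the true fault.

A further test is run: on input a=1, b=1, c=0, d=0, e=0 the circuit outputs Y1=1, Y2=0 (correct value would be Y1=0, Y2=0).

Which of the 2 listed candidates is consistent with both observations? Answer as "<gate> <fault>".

M5 stuck-at-0

Evaluate each candidate on input a=1, b=1, c=0, d=0, e=0:
  M5 stuck-at-0: M1=0, M2=1, M3=0, M4=1, M5=0 [stuck-at-0], M6=0, M7=0, M8=0, M9=1, M10=1, M11=0 → Y1=1, Y2=0 — matches
  M7 stuck-at-1: M1=0, M2=1, M3=0, M4=1, M5=1, M6=0, M7=1 [stuck-at-1], M8=0, M9=0, M10=0, M11=0 → Y1=0, Y2=0 — eliminated
Only M5 stuck-at-0 reproduces the observed Y1=1, Y2=0.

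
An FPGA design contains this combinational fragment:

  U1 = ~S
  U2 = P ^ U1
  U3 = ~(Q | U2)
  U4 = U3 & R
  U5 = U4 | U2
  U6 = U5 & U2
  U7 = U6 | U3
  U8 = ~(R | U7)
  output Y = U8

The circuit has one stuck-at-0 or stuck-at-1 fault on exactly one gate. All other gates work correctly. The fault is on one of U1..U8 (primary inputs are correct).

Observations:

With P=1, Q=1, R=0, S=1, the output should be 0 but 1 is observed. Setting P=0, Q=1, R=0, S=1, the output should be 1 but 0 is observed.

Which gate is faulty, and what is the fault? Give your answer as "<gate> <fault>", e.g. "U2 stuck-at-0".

U1 stuck-at-1

Fault-free values for test 1 (P=1, Q=1, R=0, S=1): U1=0, U2=1, U3=0, U4=0, U5=1, U6=1, U7=1, U8=0, giving Y=0. Observed 1.
Test 1: faults giving observed 1 are {U1 stuck-at-1, U2 stuck-at-0, U5 stuck-at-0, U6 stuck-at-0, U7 stuck-at-0, U8 stuck-at-1}.
Test 2 (P=0, Q=1, R=0, S=1): fault-free U1=0, U2=0, U3=0, U4=0, U5=0, U6=0, U7=0, U8=1 → 1; observed 0. Eliminates U2 stuck-at-0, U5 stuck-at-0, U6 stuck-at-0, U7 stuck-at-0, U8 stuck-at-1.
Only U1 stuck-at-1 is consistent with every test.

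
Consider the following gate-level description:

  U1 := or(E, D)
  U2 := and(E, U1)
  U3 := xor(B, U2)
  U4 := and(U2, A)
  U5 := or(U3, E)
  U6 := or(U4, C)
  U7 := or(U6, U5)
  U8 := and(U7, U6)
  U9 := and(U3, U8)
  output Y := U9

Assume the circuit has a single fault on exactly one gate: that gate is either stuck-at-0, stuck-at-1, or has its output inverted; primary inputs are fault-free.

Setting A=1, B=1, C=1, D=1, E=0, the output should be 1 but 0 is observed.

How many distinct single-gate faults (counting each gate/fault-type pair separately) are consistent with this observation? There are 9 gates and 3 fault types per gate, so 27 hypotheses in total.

12

Fault-free: U1=1, U2=0, U3=1, U4=0, U5=1, U6=1, U7=1, U8=1, U9=1 → 1. Observed 0.
  U1: none of the 3 fault types match ✗
  U2: stuck-at-1, inverted output ✓; others ✗
  U3: stuck-at-0, inverted output ✓; others ✗
  U4: none of the 3 fault types match ✗
  U5: none of the 3 fault types match ✗
  U6: stuck-at-0, inverted output ✓; others ✗
  U7: stuck-at-0, inverted output ✓; others ✗
  U8: stuck-at-0, inverted output ✓; others ✗
  U9: stuck-at-0, inverted output ✓; others ✗
Consistent faults: {U2 stuck-at-1, U2 inverted output, U3 stuck-at-0, U3 inverted output, U6 stuck-at-0, U6 inverted output, U7 stuck-at-0, U7 inverted output, U8 stuck-at-0, U8 inverted output, U9 stuck-at-0, U9 inverted output} — 12 in all.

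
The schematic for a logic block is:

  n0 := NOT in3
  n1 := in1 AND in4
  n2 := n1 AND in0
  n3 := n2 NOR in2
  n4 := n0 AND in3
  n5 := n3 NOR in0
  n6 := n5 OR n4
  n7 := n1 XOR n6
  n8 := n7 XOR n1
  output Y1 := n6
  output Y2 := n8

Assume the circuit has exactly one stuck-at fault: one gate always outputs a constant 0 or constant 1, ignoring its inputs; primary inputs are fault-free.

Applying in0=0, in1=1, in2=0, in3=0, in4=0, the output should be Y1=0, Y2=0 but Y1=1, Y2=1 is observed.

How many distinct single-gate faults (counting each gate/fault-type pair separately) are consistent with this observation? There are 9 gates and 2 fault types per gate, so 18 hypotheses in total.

Fault-free: n0=1, n1=0, n2=0, n3=1, n4=0, n5=0, n6=0, n7=0, n8=0 → Y1=0, Y2=0. Observed Y1=1, Y2=1.
  n0: none of the 2 fault types match ✗
  n1: none of the 2 fault types match ✗
  n2: stuck-at-1 ✓; others ✗
  n3: stuck-at-0 ✓; others ✗
  n4: stuck-at-1 ✓; others ✗
  n5: stuck-at-1 ✓; others ✗
  n6: stuck-at-1 ✓; others ✗
  n7: none of the 2 fault types match ✗
  n8: none of the 2 fault types match ✗
Consistent faults: {n2 stuck-at-1, n3 stuck-at-0, n4 stuck-at-1, n5 stuck-at-1, n6 stuck-at-1} — 5 in all.

5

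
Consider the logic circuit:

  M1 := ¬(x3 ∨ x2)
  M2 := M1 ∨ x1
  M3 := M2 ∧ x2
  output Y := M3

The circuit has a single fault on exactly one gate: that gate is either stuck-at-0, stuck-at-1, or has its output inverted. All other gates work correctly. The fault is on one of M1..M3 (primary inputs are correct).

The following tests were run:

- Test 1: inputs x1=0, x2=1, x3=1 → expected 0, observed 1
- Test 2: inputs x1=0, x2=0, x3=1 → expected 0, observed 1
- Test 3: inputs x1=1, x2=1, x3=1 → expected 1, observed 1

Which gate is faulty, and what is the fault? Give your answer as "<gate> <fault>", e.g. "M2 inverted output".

Fault-free values for test 1 (x1=0, x2=1, x3=1): M1=0, M2=0, M3=0, giving Y=0. Observed 1.
Test 1: faults giving observed 1 are {M1 stuck-at-1, M1 inverted output, M2 stuck-at-1, M2 inverted output, M3 stuck-at-1, M3 inverted output}.
Test 2 (x1=0, x2=0, x3=1): fault-free M1=0, M2=0, M3=0 → 0; observed 1. Eliminates M1 stuck-at-1, M1 inverted output, M2 stuck-at-1, M2 inverted output.
Test 3 (x1=1, x2=1, x3=1): fault-free M1=0, M2=1, M3=1 → 1; observed 1. Eliminates M3 inverted output.
Only M3 stuck-at-1 is consistent with every test.

M3 stuck-at-1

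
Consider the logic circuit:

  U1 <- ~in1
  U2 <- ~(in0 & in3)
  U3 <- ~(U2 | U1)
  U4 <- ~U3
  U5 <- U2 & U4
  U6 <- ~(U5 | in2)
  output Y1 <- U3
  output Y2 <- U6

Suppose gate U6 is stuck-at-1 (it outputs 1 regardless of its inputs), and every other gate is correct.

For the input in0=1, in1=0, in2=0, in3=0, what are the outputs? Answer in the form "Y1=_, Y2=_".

Y1=0, Y2=1

Propagate with U6 forced: U1=1, U2=1, U3=0, U4=1, U5=1, U6=1 [stuck-at-1].
So the outputs are Y1=0, Y2=1. (Without the fault they would be Y1=0, Y2=0.)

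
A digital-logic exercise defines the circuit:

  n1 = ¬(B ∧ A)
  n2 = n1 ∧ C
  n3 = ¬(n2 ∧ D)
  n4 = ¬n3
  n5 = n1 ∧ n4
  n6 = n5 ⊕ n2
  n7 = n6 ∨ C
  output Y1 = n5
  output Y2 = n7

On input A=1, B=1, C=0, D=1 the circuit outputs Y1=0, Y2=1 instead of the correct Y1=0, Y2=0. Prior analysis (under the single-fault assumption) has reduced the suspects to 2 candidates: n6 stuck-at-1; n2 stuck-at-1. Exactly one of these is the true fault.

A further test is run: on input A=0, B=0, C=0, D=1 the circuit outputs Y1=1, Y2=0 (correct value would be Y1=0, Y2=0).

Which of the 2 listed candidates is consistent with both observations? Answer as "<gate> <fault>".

Evaluate each candidate on input A=0, B=0, C=0, D=1:
  n6 stuck-at-1: n1=1, n2=0, n3=1, n4=0, n5=0, n6=1 [stuck-at-1], n7=1 → Y1=0, Y2=1 — eliminated
  n2 stuck-at-1: n1=1, n2=1 [stuck-at-1], n3=0, n4=1, n5=1, n6=0, n7=0 → Y1=1, Y2=0 — matches
Only n2 stuck-at-1 reproduces the observed Y1=1, Y2=0.

n2 stuck-at-1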